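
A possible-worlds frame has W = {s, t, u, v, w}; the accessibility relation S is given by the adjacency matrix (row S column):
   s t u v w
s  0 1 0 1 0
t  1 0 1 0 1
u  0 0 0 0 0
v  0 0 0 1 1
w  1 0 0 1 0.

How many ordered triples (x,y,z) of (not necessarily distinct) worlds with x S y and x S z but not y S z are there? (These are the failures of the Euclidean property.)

Enumerating: (s,t,t), (s,t,v), (s,v,t), (t,s,s), (t,s,u), (t,s,w), (t,u,s), (t,u,u), (t,u,w), (t,w,u), (t,w,w), (v,w,w), (w,s,s), (w,v,s).

14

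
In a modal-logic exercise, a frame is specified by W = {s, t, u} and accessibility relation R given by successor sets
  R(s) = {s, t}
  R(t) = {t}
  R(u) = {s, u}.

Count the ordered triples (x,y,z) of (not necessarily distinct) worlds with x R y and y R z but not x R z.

1

Enumerating: (u,s,t).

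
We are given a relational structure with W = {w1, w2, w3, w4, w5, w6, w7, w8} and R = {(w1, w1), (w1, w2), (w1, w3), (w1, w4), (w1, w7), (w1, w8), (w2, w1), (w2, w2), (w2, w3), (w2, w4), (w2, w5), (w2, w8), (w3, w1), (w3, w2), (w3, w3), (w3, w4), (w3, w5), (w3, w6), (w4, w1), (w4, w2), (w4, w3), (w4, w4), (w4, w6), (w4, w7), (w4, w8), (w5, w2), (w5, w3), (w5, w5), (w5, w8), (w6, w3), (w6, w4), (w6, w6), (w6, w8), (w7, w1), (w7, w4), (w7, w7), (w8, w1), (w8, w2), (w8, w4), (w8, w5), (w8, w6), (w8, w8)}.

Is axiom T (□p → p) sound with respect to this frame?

By correspondence theory, T is valid on a frame iff R is reflexive.
Reflexive: yes — every world is R-related to itself.

Yes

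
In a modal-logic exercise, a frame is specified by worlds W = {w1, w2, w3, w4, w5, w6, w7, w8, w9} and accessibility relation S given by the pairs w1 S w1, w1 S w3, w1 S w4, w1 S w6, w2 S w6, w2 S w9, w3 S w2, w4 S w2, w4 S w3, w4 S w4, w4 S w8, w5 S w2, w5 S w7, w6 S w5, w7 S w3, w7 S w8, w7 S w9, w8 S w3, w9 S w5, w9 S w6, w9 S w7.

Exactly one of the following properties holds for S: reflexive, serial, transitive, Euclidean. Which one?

serial

Reflexive: no — w2 is not related to itself.
Serial: yes — every world has a successor (e.g. w1 S w1).
Transitive: no — w1 S w3 and w3 S w2, but not w1 S w2.
Euclidean: no — w1 S w3 and w1 S w4, but not w3 S w4.
Only serial holds.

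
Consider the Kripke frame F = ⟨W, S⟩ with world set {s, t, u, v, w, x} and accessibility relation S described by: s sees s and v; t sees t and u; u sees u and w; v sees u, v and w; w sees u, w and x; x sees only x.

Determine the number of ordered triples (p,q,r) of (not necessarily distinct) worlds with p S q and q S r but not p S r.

Enumerating: (s,v,u), (s,v,w), (t,u,w), (u,w,x), (v,w,x).

5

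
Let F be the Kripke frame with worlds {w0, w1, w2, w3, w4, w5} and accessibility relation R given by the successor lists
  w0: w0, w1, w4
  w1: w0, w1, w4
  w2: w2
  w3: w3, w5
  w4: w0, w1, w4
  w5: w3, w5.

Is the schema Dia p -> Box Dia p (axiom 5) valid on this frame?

The schema 5 characterises exactly the Euclidean frames.
Euclidean: yes — any two successors of a common world are R-related.

Yes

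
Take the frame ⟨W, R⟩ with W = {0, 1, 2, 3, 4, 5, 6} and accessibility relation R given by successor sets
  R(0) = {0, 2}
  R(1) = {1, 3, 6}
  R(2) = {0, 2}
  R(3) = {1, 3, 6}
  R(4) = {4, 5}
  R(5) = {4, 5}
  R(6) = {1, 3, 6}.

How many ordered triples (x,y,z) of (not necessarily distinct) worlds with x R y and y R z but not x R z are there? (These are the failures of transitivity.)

R is transitive; there are no such tuples.

0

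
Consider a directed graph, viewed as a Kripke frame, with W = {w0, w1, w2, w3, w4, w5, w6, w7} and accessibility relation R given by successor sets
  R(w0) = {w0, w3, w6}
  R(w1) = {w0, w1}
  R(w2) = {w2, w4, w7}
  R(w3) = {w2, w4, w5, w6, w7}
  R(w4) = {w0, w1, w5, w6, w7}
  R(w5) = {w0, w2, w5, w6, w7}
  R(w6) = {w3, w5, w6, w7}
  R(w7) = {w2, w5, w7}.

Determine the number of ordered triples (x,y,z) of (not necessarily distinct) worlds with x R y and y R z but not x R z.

32

Enumerating: (w0,w3,w2), (w0,w3,w4), (w0,w3,w5), (w0,w3,w7), (w0,w6,w5), (w0,w6,w7), (w1,w0,w3), (w1,w0,w6), (w2,w4,w0), (w2,w4,w1), (w2,w4,w5), (w2,w4,w6), … and 20 more.
Total: 32.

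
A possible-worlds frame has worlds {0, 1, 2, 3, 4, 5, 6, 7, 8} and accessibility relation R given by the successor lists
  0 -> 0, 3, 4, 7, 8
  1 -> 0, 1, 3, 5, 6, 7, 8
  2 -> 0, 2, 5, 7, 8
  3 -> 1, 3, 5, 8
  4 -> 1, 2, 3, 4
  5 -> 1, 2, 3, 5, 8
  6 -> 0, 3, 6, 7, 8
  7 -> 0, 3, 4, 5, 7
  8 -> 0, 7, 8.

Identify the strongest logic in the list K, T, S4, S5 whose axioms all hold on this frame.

T

Reflexive (axiom T): yes — every world is R-related to itself.
Transitive (axiom 4): no — 0 R 3 and 3 R 1, but not 0 R 1.
Euclidean (axiom 5): no — 0 R 3 and 0 R 4, but not 3 R 4.
So F validates K, T; S4 would additionally require R to be transitive. The strongest is T.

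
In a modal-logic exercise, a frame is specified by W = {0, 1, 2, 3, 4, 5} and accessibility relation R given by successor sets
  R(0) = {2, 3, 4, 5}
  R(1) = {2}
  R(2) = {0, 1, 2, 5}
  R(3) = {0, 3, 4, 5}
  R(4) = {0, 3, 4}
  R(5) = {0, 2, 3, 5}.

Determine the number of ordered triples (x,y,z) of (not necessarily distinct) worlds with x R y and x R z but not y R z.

19

Enumerating: (0,2,3), (0,2,4), (0,3,2), (0,4,2), (0,4,5), (0,5,4), (2,0,0), (2,0,1), (2,1,0), (2,1,1), (2,1,5), (2,5,1), … and 7 more.
Total: 19.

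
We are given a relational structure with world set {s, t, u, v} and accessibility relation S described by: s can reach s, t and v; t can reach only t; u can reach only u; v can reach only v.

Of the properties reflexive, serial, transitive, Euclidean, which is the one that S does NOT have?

Reflexive: yes — every world is S-related to itself.
Serial: yes — every world has a successor (e.g. s S s).
Transitive: yes — every two-step S-path is closed by a direct edge.
Euclidean: no — s S t and s S v, but not t S v.
Only Euclidean fails.

Euclidean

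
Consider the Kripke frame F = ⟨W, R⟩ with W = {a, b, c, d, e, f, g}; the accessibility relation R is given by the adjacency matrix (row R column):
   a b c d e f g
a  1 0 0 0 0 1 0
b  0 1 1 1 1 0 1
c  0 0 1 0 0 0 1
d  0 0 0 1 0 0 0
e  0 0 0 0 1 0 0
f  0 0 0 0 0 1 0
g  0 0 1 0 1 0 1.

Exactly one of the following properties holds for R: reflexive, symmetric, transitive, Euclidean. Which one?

Reflexive: yes — every world is R-related to itself.
Symmetric: no — a R f but not f R a.
Transitive: no — c R g and g R e, but not c R e.
Euclidean: no — b R c and b R d, but not c R d.
Only reflexive holds.

reflexive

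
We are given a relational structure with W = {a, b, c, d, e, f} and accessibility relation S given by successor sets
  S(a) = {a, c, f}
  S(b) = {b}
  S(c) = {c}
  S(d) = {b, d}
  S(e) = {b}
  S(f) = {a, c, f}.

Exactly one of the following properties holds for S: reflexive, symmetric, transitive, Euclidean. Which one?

Reflexive: no — e is not related to itself.
Symmetric: no — a S c but not c S a.
Transitive: yes — every two-step S-path is closed by a direct edge.
Euclidean: no — a S c and a S f, but not c S f.
Only transitive holds.

transitive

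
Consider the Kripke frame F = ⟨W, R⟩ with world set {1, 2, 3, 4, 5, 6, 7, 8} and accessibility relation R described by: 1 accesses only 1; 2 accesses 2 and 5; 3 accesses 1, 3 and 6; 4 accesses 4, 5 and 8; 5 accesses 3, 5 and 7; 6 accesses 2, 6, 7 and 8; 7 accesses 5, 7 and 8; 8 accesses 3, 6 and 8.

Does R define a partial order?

Reflexive: yes — every world is R-related to itself.
Transitive: no — 2 R 5 and 5 R 3, but not 2 R 3.
Antisymmetric: no — 5 R 7 and 7 R 5 with 5 ≠ 7.
So R is not a partial order.

No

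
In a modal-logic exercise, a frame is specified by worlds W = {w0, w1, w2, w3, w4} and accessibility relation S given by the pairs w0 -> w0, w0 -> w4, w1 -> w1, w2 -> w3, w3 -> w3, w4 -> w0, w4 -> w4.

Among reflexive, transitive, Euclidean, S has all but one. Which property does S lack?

Reflexive: no — w2 is not related to itself.
Transitive: yes — every two-step S-path is closed by a direct edge.
Euclidean: yes — any two successors of a common world are S-related.
Only reflexive fails.

reflexive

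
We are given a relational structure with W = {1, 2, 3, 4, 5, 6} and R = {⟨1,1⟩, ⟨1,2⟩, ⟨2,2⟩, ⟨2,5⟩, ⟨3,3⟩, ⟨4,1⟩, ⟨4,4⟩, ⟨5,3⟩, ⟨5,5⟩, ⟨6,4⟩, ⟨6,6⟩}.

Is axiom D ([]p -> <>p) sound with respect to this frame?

The schema D characterises exactly the serial frames.
Serial: yes — every world has a successor (e.g. 1 R 1).

Yes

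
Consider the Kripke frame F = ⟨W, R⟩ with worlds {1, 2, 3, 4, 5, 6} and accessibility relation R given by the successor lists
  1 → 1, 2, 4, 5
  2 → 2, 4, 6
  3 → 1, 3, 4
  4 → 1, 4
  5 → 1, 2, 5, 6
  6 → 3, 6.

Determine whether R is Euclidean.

No

Euclidean: no — 1 R 2 and 1 R 5, but not 2 R 5.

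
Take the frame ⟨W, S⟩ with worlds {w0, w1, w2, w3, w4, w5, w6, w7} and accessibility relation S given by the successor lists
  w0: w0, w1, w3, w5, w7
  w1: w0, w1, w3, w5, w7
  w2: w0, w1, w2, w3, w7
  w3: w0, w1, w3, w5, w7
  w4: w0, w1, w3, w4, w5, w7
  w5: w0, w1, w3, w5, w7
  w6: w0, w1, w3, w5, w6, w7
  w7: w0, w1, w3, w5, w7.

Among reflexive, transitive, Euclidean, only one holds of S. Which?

reflexive

Reflexive: yes — every world is S-related to itself.
Transitive: no — w2 S w0 and w0 S w5, but not w2 S w5.
Euclidean: no — w2 S w0 and w2 S w2, but not w0 S w2.
Only reflexive holds.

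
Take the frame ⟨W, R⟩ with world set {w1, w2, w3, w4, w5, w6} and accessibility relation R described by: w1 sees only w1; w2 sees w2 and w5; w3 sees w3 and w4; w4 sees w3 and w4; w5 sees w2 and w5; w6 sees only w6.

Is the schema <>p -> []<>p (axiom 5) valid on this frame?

Axiom 5 corresponds to the accessibility relation being Euclidean.
Euclidean: yes — any two successors of a common world are R-related.

Yes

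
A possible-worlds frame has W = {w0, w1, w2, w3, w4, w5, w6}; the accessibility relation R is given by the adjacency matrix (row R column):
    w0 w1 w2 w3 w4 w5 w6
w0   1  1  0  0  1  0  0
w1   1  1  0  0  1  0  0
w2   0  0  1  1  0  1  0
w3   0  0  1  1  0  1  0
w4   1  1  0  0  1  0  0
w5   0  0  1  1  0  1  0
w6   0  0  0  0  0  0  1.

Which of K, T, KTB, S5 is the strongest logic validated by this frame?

Reflexive (axiom T): yes — every world is R-related to itself.
Symmetric (axiom B): yes — every pair in R has its reverse in R.
Euclidean (axiom 5): yes — any two successors of a common world are R-related.
So F validates K, T, KTB, S5. The strongest is S5.

S5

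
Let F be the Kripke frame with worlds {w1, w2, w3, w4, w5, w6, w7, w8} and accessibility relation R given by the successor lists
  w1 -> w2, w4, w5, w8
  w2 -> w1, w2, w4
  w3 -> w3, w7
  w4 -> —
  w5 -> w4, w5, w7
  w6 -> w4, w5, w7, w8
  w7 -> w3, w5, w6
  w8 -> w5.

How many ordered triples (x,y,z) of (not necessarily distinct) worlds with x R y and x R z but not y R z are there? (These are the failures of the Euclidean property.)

38

Enumerating: (w1,w2,w5), (w1,w2,w8), (w1,w4,w2), (w1,w4,w4), (w1,w4,w5), (w1,w4,w8), (w1,w5,w2), (w1,w5,w8), (w1,w8,w2), (w1,w8,w4), (w1,w8,w8), (w2,w1,w1), … and 26 more.
Total: 38.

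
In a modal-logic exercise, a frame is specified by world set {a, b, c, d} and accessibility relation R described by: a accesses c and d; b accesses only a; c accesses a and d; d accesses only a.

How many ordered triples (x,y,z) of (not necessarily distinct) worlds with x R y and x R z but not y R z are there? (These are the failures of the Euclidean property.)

7

Enumerating: (a,c,c), (a,d,c), (a,d,d), (b,a,a), (c,a,a), (c,d,d), (d,a,a).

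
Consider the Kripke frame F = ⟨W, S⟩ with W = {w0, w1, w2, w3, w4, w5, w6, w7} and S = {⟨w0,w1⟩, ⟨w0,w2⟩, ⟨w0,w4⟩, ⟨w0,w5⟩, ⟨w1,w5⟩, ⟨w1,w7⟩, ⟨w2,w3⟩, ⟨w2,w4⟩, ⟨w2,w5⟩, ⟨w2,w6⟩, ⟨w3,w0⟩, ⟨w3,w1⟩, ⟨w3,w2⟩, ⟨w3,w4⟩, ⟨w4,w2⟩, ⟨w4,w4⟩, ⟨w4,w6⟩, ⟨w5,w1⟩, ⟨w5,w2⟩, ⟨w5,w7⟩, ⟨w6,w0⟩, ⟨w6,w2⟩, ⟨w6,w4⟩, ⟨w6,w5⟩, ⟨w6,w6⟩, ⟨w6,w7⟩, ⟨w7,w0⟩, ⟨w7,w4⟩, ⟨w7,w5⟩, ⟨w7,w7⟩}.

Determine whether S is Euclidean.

Euclidean: no — w0 S w1 and w0 S w2, but not w1 S w2.

No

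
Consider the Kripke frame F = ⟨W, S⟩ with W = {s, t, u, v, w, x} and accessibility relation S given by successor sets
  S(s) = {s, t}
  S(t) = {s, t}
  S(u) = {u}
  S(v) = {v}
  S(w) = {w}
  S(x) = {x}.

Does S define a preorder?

Reflexive: yes — every world is S-related to itself.
Transitive: yes — every two-step S-path is closed by a direct edge.
So S is a preorder.

Yes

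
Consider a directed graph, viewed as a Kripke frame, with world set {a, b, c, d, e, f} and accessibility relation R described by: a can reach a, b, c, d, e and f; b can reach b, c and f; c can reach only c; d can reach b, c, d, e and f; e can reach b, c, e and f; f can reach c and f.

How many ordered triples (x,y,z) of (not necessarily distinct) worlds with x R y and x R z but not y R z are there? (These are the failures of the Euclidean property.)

Enumerating: (a,b,a), (a,b,d), (a,b,e), (a,c,a), (a,c,b), (a,c,d), (a,c,e), (a,c,f), (a,d,a), (a,e,a), (a,e,d), (a,f,a), … and 23 more.
Total: 35.

35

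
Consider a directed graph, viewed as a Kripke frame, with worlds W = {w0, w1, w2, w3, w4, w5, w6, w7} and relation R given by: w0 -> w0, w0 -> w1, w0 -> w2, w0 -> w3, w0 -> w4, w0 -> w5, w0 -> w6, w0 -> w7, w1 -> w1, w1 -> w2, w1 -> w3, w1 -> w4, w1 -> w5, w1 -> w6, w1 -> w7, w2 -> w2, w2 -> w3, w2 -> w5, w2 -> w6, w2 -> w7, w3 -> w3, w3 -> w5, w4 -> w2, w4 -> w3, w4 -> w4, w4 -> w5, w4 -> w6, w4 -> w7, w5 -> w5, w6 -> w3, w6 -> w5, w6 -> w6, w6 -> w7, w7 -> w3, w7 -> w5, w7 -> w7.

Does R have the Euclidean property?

No

Euclidean: no — w0 R w2 and w0 R w1, but not w2 R w1.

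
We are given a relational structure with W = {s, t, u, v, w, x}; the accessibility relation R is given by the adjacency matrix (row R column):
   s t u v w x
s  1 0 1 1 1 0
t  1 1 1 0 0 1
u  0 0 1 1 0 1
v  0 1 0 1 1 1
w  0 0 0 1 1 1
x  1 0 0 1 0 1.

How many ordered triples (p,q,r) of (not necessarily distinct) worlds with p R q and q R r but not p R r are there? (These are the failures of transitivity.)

Enumerating: (s,u,x), (s,v,t), (s,v,x), (s,w,x), (t,s,v), (t,s,w), (t,u,v), (t,x,v), (u,v,t), (u,v,w), (u,x,s), (v,t,s), … and 8 more.
Total: 20.

20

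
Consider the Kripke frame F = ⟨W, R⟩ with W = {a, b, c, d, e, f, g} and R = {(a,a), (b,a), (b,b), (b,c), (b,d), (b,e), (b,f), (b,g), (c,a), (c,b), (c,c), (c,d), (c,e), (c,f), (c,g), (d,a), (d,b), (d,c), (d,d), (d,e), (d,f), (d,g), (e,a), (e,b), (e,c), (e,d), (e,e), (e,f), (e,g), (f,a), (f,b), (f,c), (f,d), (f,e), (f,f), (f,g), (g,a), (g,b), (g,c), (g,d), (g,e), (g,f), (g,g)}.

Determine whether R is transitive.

Yes

Transitive: yes — every two-step R-path is closed by a direct edge.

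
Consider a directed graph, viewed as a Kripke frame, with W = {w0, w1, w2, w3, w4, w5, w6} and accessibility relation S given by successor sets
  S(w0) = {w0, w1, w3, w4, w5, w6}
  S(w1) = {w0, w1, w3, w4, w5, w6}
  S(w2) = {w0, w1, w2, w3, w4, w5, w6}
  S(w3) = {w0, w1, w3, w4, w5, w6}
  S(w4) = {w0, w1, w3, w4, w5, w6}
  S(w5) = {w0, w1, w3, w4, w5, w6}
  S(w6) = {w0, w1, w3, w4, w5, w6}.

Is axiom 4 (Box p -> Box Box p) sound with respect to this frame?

The schema 4 characterises exactly the transitive frames.
Transitive: yes — every two-step S-path is closed by a direct edge.

Yes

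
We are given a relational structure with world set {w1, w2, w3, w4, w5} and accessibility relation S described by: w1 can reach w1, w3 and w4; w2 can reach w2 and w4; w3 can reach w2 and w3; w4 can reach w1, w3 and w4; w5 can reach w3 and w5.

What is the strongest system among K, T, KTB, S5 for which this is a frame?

T

Reflexive (axiom T): yes — every world is S-related to itself.
Symmetric (axiom B): no — w1 S w3 but not w3 S w1.
Euclidean (axiom 5): no — w1 S w3 and w1 S w4, but not w3 S w4.
So F validates K, T; KTB would additionally require S to be symmetric. The strongest is T.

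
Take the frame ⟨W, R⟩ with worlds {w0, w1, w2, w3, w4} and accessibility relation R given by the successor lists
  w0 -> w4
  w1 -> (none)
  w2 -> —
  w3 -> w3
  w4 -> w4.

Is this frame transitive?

Yes

Transitive: yes — every two-step R-path is closed by a direct edge.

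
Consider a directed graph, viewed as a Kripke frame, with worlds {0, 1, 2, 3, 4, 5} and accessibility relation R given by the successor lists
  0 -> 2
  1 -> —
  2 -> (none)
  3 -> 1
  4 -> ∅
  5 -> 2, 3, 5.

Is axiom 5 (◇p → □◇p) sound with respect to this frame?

By correspondence theory, 5 is valid on a frame iff R is Euclidean.
Euclidean: no — 5 R 2 and 5 R 3, but not 2 R 3.

No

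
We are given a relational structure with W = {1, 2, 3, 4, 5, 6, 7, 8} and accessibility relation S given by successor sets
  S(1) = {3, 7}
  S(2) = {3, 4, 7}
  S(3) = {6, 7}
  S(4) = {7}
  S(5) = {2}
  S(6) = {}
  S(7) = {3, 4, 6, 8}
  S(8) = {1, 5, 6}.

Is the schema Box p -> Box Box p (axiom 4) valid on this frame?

No

By correspondence theory, 4 is valid on a frame iff S is transitive.
Transitive: no — 1 S 3 and 3 S 6, but not 1 S 6.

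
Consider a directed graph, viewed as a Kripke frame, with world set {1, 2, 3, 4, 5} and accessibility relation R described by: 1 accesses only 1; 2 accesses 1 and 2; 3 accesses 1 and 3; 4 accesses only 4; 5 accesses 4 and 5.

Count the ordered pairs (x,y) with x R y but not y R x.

Enumerating: (2,1), (3,1), (5,4).

3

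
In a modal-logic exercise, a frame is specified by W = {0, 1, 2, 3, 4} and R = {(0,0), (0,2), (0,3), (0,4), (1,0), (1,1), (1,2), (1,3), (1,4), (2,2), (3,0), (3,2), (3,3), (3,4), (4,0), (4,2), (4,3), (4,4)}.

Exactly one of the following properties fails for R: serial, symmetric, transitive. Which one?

Serial: yes — every world has a successor (e.g. 0 R 0).
Symmetric: no — 0 R 2 but not 2 R 0.
Transitive: yes — every two-step R-path is closed by a direct edge.
Only symmetric fails.

symmetric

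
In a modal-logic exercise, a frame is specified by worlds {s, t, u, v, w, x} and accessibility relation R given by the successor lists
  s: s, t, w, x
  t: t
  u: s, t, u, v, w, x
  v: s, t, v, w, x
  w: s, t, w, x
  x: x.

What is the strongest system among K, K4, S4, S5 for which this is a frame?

Transitive (axiom 4): yes — every two-step R-path is closed by a direct edge.
Reflexive (axiom T): yes — every world is R-related to itself.
Euclidean (axiom 5): no — s R t and s R w, but not t R w.
So F validates K, K4, S4; S5 would additionally require R to be Euclidean. The strongest is S4.

S4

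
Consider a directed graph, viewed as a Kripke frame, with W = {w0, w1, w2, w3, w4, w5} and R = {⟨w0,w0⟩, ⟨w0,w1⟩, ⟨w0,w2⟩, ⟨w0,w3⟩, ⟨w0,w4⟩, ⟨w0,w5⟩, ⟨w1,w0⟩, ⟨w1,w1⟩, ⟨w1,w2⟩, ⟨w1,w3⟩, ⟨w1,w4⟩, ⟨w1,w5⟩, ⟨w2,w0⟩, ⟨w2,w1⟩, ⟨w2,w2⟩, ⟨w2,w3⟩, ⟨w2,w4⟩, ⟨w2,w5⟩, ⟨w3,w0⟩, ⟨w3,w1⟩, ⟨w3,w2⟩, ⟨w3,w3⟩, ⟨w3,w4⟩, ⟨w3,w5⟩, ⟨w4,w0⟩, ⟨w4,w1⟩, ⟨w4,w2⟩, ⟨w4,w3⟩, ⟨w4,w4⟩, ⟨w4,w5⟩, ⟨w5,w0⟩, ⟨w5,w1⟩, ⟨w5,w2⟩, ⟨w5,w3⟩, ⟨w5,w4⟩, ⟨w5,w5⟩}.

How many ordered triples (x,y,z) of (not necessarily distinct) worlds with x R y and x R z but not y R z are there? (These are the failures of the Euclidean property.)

0

R is Euclidean; there are no such tuples.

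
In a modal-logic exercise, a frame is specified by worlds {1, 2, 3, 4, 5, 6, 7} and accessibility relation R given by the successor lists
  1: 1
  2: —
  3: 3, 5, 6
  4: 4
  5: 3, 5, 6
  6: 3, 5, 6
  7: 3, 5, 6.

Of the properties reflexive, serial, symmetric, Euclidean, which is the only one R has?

Euclidean

Reflexive: no — 2 is not related to itself.
Serial: no — 2 has no R-successor.
Symmetric: no — 7 R 3 but not 3 R 7.
Euclidean: yes — any two successors of a common world are R-related.
Only Euclidean holds.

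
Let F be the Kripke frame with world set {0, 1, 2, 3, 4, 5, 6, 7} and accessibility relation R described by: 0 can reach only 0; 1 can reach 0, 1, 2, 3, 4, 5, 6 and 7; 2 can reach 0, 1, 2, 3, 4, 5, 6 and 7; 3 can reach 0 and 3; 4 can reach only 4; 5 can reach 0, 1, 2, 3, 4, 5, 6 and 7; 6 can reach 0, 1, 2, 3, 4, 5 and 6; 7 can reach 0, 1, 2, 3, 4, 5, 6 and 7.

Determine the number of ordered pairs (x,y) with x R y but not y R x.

17

Enumerating: (1,0), (1,3), (1,4), (2,0), (2,3), (2,4), (3,0), (5,0), (5,3), (5,4), (6,0), (6,3), (6,4), (7,0), (7,3), (7,4), (7,6).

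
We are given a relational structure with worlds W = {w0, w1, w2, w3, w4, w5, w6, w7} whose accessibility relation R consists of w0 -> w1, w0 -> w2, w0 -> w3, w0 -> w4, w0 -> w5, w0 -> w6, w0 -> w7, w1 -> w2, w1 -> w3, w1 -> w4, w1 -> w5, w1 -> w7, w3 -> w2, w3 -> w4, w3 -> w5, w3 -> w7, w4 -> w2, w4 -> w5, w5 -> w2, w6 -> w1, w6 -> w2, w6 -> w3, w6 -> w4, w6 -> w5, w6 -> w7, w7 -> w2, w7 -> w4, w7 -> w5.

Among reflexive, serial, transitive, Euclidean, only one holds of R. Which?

transitive

Reflexive: no — w0 is not related to itself.
Serial: no — w2 has no R-successor.
Transitive: yes — every two-step R-path is closed by a direct edge.
Euclidean: no — w0 R w1 and w0 R w6, but not w1 R w6.
Only transitive holds.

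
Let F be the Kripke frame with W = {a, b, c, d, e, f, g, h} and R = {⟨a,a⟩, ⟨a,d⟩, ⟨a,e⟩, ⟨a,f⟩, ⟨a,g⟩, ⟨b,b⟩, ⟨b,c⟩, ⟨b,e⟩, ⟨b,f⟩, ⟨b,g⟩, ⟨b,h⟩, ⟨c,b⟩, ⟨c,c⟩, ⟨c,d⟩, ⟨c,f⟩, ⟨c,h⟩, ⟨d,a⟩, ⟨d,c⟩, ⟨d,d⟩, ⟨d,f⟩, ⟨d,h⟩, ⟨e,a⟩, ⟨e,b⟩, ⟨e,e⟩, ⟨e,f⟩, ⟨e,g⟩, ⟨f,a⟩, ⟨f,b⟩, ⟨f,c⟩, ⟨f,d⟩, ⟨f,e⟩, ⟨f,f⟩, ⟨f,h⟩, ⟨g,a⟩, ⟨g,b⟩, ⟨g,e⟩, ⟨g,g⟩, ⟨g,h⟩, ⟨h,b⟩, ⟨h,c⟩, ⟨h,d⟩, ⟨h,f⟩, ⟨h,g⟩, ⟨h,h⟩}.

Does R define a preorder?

Reflexive: yes — every world is R-related to itself.
Transitive: no — a R d and d R c, but not a R c.
So R is not a preorder.

No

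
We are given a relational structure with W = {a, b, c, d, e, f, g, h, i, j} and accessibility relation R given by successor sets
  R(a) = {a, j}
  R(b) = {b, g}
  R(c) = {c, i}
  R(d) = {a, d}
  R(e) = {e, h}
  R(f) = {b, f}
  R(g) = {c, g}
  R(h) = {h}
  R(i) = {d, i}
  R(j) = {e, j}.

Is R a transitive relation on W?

Transitive: no — a R j and j R e, but not a R e.

No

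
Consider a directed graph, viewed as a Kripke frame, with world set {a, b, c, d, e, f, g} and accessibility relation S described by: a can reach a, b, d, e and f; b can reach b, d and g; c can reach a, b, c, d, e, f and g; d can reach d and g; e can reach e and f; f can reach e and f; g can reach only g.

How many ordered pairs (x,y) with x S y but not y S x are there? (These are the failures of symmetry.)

13

Enumerating: (a,b), (a,d), (a,e), (a,f), (b,d), (b,g), (c,a), (c,b), (c,d), (c,e), (c,f), (c,g), (d,g).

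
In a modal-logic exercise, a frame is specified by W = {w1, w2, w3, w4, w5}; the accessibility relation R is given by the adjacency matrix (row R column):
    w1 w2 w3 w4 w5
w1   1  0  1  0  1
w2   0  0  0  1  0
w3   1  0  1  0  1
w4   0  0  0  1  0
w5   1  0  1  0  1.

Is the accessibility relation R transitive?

Yes

Transitive: yes — every two-step R-path is closed by a direct edge.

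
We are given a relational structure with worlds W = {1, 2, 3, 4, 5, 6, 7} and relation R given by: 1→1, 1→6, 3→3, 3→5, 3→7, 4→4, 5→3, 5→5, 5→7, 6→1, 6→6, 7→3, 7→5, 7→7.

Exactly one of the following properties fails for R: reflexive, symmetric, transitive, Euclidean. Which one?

Reflexive: no — 2 is not related to itself.
Symmetric: yes — every pair in R has its reverse in R.
Transitive: yes — every two-step R-path is closed by a direct edge.
Euclidean: yes — any two successors of a common world are R-related.
Only reflexive fails.

reflexive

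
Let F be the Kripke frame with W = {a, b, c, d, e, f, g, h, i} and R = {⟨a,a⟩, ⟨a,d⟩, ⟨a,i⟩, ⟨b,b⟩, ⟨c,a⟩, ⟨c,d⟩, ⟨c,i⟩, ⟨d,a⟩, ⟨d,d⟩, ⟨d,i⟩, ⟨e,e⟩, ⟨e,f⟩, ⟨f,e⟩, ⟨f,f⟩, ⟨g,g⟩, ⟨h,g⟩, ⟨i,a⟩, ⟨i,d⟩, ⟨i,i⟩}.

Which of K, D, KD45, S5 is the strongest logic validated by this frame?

Serial (axiom D): yes — every world has a successor (e.g. a R a).
Euclidean (axiom 5): yes — any two successors of a common world are R-related.
Transitive (axiom 4): yes — every two-step R-path is closed by a direct edge.
Reflexive (axiom T): no — c is not related to itself.
So F validates K, D, KD45; S5 would additionally require R to be reflexive. The strongest is KD45.

KD45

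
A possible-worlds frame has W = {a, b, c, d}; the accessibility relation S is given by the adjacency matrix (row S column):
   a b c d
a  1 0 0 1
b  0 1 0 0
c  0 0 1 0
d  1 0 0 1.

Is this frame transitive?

Yes

Transitive: yes — every two-step S-path is closed by a direct edge.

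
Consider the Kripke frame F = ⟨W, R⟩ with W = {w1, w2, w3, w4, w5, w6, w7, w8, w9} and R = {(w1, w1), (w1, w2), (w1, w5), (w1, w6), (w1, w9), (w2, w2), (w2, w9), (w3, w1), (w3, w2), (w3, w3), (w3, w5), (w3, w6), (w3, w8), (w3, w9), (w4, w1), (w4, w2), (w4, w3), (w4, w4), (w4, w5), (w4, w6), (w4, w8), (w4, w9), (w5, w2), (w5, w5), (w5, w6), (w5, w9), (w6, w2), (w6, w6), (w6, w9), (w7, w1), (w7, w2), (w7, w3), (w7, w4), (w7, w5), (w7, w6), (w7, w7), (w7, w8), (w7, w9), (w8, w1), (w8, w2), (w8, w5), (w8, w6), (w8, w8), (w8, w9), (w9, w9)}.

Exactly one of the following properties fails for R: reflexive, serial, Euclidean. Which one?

Reflexive: yes — every world is R-related to itself.
Serial: yes — every world has a successor (e.g. w1 R w1).
Euclidean: no — w1 R w2 and w1 R w5, but not w2 R w5.
Only Euclidean fails.

Euclidean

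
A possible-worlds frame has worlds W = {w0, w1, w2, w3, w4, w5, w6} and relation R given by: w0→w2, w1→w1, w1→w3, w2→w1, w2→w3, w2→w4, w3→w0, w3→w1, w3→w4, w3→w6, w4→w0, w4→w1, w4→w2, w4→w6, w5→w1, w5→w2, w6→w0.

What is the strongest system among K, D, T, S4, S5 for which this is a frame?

Serial (axiom D): yes — every world has a successor (e.g. w0 R w2).
Reflexive (axiom T): no — w0 is not related to itself.
Transitive (axiom 4): no — w0 R w2 and w2 R w1, but not w0 R w1.
Euclidean (axiom 5): no — w2 R w1 and w2 R w4, but not w1 R w4.
So F validates K, D; T would additionally require R to be reflexive. The strongest is D.

D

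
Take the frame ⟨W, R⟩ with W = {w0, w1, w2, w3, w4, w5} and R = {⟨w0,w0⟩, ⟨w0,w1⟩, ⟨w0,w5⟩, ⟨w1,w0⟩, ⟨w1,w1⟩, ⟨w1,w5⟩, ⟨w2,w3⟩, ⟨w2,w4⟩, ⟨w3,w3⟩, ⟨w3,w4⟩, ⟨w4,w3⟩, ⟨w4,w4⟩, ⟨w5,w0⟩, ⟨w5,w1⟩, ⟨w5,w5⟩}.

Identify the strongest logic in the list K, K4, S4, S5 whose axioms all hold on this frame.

K4

Transitive (axiom 4): yes — every two-step R-path is closed by a direct edge.
Reflexive (axiom T): no — w2 is not related to itself.
Euclidean (axiom 5): yes — any two successors of a common world are R-related.
So F validates K, K4; S4 would additionally require R to be reflexive. The strongest is K4.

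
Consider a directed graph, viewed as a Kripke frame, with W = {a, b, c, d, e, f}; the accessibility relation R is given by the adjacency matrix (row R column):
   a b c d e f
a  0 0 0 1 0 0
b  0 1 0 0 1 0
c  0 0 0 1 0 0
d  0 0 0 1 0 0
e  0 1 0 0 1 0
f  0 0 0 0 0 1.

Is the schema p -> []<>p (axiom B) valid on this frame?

No

By correspondence theory, B is valid on a frame iff R is symmetric.
Symmetric: no — a R d but not d R a.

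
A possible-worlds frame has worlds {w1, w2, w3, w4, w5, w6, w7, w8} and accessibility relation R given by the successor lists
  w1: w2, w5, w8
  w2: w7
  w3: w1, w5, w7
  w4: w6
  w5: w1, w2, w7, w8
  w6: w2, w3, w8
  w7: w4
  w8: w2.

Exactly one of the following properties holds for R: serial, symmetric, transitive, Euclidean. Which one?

Serial: yes — every world has a successor (e.g. w1 R w2).
Symmetric: no — w1 R w2 but not w2 R w1.
Transitive: no — w1 R w2 and w2 R w7, but not w1 R w7.
Euclidean: no — w1 R w2 and w1 R w5, but not w2 R w5.
Only serial holds.

serial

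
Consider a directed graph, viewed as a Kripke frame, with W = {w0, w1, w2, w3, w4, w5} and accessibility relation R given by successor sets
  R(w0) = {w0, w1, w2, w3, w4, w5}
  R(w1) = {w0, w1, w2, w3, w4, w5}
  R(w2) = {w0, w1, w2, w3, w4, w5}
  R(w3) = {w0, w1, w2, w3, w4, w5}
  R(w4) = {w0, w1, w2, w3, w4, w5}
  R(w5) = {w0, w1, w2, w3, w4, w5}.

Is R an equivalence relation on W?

Reflexive: yes — every world is R-related to itself.
Symmetric: yes — every pair in R has its reverse in R.
Transitive: yes — every two-step R-path is closed by a direct edge.
So R is an equivalence relation.

Yes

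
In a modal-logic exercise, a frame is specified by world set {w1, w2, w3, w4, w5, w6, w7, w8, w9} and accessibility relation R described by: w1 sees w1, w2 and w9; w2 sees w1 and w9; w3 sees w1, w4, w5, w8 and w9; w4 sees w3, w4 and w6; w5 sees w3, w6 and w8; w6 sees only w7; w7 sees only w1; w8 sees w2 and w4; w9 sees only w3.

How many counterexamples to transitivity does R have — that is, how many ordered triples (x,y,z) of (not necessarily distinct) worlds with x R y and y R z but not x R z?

34

Enumerating: (w1,w9,w3), (w2,w1,w2), (w2,w9,w3), (w3,w1,w2), (w3,w4,w3), (w3,w4,w6), (w3,w5,w3), (w3,w5,w6), (w3,w8,w2), (w3,w9,w3), (w4,w3,w1), (w4,w3,w5), … and 22 more.
Total: 34.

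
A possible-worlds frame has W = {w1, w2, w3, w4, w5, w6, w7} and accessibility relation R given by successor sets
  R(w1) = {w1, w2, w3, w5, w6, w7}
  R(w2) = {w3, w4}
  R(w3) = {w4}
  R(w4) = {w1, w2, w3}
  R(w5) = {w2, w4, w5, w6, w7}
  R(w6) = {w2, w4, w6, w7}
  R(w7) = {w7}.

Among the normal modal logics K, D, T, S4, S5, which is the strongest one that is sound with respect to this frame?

D

Serial (axiom D): yes — every world has a successor (e.g. w1 R w1).
Reflexive (axiom T): no — w2 is not related to itself.
Transitive (axiom 4): no — w1 R w2 and w2 R w4, but not w1 R w4.
Euclidean (axiom 5): no — w1 R w2 and w1 R w5, but not w2 R w5.
So F validates K, D; T would additionally require R to be reflexive. The strongest is D.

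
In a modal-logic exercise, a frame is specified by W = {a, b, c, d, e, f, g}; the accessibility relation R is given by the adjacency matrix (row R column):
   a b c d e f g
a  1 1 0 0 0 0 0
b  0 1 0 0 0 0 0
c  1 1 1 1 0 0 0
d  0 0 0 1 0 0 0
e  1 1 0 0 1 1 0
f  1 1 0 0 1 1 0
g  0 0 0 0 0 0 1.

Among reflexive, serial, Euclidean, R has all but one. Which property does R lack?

Reflexive: yes — every world is R-related to itself.
Serial: yes — every world has a successor (e.g. a R a).
Euclidean: no — c R a and c R d, but not a R d.
Only Euclidean fails.

Euclidean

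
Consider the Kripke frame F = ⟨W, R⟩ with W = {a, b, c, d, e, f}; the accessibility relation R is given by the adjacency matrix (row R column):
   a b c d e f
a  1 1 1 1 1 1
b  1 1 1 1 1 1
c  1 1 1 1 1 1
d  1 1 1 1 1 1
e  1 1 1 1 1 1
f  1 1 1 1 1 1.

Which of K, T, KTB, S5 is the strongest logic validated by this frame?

S5

Reflexive (axiom T): yes — every world is R-related to itself.
Symmetric (axiom B): yes — every pair in R has its reverse in R.
Euclidean (axiom 5): yes — any two successors of a common world are R-related.
So F validates K, T, KTB, S5. The strongest is S5.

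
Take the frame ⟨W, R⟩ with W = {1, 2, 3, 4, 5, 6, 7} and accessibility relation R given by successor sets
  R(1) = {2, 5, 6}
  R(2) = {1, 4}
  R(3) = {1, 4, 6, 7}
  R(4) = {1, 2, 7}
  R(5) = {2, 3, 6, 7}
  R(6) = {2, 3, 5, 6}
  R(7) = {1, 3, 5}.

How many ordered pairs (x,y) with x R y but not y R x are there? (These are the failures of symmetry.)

10

Enumerating: (1,5), (1,6), (3,1), (3,4), (4,1), (4,7), (5,2), (5,3), (6,2), (7,1).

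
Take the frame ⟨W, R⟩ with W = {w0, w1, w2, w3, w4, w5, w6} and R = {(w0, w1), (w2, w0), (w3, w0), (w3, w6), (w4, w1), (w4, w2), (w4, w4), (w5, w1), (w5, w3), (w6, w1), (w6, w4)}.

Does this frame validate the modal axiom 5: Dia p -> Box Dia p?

The schema 5 characterises exactly the Euclidean frames.
Euclidean: no — w3 R w0 and w3 R w6, but not w0 R w6.

No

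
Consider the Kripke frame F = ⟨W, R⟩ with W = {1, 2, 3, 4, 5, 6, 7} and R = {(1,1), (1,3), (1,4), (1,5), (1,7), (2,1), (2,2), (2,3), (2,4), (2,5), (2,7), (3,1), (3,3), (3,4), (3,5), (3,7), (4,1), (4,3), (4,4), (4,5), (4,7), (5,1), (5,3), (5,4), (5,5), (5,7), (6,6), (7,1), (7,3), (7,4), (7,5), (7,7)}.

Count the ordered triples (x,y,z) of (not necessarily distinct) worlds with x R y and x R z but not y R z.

5

Enumerating: (2,1,2), (2,3,2), (2,4,2), (2,5,2), (2,7,2).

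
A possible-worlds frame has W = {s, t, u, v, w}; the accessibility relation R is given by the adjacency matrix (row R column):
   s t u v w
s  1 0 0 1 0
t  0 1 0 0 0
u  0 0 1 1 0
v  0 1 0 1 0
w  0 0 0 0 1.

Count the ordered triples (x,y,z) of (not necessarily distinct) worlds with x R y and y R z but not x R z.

Enumerating: (s,v,t), (u,v,t).

2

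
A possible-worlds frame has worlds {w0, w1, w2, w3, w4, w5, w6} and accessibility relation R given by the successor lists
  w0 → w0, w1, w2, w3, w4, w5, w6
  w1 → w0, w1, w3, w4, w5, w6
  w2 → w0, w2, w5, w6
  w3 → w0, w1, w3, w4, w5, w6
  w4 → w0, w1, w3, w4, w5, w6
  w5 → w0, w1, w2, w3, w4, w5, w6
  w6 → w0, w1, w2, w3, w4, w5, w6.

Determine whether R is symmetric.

Symmetric: yes — every pair in R has its reverse in R.

Yes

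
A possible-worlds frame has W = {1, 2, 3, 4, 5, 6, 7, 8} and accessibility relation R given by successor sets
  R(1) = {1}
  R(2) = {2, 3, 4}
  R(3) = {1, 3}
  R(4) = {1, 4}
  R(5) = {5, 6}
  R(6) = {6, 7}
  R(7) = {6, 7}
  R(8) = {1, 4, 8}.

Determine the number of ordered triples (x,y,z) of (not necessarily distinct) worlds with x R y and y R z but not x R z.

3

Enumerating: (2,3,1), (2,4,1), (5,6,7).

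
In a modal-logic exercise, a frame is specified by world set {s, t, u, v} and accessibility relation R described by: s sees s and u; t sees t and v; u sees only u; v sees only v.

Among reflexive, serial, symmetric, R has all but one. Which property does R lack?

Reflexive: yes — every world is R-related to itself.
Serial: yes — every world has a successor (e.g. s R s).
Symmetric: no — s R u but not u R s.
Only symmetric fails.

symmetric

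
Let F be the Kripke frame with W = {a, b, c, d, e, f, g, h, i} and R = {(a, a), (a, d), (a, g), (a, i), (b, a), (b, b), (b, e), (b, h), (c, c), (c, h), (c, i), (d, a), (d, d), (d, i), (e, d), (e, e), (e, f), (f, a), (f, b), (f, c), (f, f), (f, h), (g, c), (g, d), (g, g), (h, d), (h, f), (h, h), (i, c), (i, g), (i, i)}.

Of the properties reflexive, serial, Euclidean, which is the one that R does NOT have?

Reflexive: yes — every world is R-related to itself.
Serial: yes — every world has a successor (e.g. a R a).
Euclidean: no — a R d and a R g, but not d R g.
Only Euclidean fails.

Euclidean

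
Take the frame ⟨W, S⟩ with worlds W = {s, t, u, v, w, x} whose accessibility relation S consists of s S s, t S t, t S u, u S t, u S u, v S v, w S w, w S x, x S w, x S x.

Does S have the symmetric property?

Symmetric: yes — every pair in S has its reverse in S.

Yes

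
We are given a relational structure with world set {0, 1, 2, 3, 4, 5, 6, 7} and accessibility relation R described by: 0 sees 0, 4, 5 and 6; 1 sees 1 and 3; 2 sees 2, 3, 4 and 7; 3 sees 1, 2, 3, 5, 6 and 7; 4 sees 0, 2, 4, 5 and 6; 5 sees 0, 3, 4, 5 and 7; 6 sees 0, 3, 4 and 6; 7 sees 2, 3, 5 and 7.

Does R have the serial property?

Yes

Serial: yes — every world has a successor (e.g. 0 R 0).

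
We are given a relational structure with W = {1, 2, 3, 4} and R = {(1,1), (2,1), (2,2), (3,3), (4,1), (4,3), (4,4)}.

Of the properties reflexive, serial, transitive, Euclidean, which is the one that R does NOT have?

Euclidean

Reflexive: yes — every world is R-related to itself.
Serial: yes — every world has a successor (e.g. 1 R 1).
Transitive: yes — every two-step R-path is closed by a direct edge.
Euclidean: no — 4 R 1 and 4 R 3, but not 1 R 3.
Only Euclidean fails.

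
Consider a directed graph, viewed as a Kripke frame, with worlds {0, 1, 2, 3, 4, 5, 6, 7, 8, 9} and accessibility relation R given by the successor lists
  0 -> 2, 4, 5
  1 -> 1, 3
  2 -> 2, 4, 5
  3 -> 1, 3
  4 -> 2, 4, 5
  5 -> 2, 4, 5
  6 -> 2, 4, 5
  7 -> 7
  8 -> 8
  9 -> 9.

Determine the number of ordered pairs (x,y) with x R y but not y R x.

6

Enumerating: (0,2), (0,4), (0,5), (6,2), (6,4), (6,5).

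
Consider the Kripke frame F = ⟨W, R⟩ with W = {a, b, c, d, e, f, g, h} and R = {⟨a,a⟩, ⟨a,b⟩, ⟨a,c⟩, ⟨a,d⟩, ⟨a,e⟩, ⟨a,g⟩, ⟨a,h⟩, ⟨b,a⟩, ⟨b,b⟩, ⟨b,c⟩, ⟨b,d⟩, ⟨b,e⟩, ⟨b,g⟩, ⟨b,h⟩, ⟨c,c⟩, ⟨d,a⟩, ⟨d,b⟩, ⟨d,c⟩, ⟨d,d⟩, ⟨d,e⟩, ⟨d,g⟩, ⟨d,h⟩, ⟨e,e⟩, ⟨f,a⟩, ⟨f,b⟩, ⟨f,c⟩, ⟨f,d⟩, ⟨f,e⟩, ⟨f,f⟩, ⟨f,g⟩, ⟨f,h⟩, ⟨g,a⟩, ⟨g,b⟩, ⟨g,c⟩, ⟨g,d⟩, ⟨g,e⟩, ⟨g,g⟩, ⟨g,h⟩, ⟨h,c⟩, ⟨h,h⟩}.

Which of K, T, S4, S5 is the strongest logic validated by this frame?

S4

Reflexive (axiom T): yes — every world is R-related to itself.
Transitive (axiom 4): yes — every two-step R-path is closed by a direct edge.
Euclidean (axiom 5): no — a R c and a R b, but not c R b.
So F validates K, T, S4; S5 would additionally require R to be Euclidean. The strongest is S4.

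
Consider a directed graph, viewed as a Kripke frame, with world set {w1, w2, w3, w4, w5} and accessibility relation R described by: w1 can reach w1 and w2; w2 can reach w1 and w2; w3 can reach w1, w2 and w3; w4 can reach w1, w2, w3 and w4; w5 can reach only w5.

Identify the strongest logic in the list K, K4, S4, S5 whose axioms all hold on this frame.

S4

Transitive (axiom 4): yes — every two-step R-path is closed by a direct edge.
Reflexive (axiom T): yes — every world is R-related to itself.
Euclidean (axiom 5): no — w4 R w1 and w4 R w3, but not w1 R w3.
So F validates K, K4, S4; S5 would additionally require R to be Euclidean. The strongest is S4.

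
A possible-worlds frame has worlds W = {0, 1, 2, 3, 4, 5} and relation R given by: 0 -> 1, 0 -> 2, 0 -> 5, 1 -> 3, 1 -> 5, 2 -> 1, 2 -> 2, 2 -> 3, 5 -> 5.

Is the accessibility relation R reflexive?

No

Reflexive: no — 0 is not related to itself.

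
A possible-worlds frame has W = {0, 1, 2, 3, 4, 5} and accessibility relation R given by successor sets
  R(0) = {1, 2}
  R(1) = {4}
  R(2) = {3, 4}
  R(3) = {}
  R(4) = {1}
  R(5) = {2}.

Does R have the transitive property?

No

Transitive: no — 0 R 1 and 1 R 4, but not 0 R 4.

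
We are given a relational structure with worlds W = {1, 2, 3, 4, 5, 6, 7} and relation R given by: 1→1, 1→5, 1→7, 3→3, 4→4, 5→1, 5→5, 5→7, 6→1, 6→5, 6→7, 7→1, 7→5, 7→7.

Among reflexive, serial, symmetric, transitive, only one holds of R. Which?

Reflexive: no — 2 is not related to itself.
Serial: no — 2 has no R-successor.
Symmetric: no — 6 R 1 but not 1 R 6.
Transitive: yes — every two-step R-path is closed by a direct edge.
Only transitive holds.

transitive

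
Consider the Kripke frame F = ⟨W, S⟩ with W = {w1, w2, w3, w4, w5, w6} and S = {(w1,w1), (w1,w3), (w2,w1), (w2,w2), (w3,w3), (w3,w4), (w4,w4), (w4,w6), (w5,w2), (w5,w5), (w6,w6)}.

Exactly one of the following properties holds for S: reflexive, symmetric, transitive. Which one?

reflexive

Reflexive: yes — every world is S-related to itself.
Symmetric: no — w1 S w3 but not w3 S w1.
Transitive: no — w1 S w3 and w3 S w4, but not w1 S w4.
Only reflexive holds.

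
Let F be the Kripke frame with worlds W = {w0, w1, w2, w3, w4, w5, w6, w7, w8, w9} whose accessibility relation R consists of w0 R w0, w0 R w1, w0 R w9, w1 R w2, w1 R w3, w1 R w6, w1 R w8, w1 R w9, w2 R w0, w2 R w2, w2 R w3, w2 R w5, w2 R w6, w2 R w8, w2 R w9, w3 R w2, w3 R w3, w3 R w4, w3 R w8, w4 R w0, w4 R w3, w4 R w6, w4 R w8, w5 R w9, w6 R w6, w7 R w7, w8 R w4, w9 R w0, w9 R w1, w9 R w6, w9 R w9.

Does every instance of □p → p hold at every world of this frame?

Axiom T corresponds to the accessibility relation being reflexive.
Reflexive: no — w1 is not related to itself.

No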